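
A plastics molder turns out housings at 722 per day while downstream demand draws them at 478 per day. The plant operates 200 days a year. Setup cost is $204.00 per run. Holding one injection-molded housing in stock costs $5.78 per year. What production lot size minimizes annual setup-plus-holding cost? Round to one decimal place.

Q* ≈ 4,468.6 housings

Annual demand D = 478 × 200 = 95,600.
Production build-up factor (1 − d/p) = 1 − 478/722 = 0.3380.
Q* = √(2DS / (H(1 − d/p))) = √(2 × 95,600 × 204 / (5.78 × 0.3380)).
= √(39,004,800 / 1.9534) ≈ 4468.572.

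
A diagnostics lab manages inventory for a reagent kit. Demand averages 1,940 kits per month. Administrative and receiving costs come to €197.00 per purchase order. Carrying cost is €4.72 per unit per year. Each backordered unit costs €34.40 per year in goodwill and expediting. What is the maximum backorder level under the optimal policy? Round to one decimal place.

Annual demand D = 1,940 × 12 = 23,280.
With planned backorders, Q* = √(2DS/H) · √((H+B)/B).
√(2DS/H) = √(2 × 23,280 × 197 / 4.72) = 1394.019.
√((H+B)/B) = √((4.72+34.4)/34.4) = 1.0664.
Q* ≈ 1486.582.
S* = Q* · H/(H+B) = 1486.582 × 4.72/39.12 ≈ 179.363.

S* ≈ 179.4 kits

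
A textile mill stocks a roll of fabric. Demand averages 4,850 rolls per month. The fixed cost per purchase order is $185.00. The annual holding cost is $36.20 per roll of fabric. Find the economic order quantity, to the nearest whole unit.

Annual demand D = 4,850 × 12 = 58,200.
EOQ = √(2DS / H) = √(2 × 58,200 × 185 / 36.2).
= √(21,534,000 / 36.2) = √594,861.8785 ≈ 771.273.

Q* ≈ 771 rolls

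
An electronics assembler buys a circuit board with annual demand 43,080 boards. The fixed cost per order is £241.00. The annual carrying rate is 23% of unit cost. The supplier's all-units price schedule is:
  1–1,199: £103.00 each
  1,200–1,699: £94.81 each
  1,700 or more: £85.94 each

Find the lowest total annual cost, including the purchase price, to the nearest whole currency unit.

Holding cost per unit per year at price C is H = 0.23·C.
Candidates are each tier's EOQ (if it falls in that tier) and each price-break quantity.
EOQ at £103.00 = 936.2 (feasible in tier 1): TC = 43,080×£103.00 + (43,080/936.2)×241 + (936.2/2)×0.23×£103.00 = £4,459,419.10.
EOQ at £94.81 = 975.8 < 1200, so use break Q=1200: TC = 43,080×£94.81 + (43,080/1200.0)×241 + (1200.0/2)×0.23×£94.81 = £4,106,150.48.
EOQ at £85.94 = 1024.9 < 1700, so use break Q=1700: TC = 43,080×£85.94 + (43,080/1700.0)×241 + (1700.0/2)×0.23×£85.94 = £3,725,203.69.
Lowest total cost among the candidates is at Q = 1700.0.

TC* ≈ £3,725,204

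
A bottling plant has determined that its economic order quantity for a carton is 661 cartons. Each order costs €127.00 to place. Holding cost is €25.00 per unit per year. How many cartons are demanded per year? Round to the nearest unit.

The basic EOQ model gives Q* = √(2DS/H); rearrange for the unknown.
From Q* = √(2DS/H): D = Q*²H / (2S) = 661² × 25 / (2 × 127) = 43004.035.

D ≈ 43,004 cartons per year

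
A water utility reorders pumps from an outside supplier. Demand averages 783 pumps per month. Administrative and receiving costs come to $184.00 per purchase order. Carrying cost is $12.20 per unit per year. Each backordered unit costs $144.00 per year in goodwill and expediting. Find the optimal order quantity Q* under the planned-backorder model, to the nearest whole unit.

Q* ≈ 554 pumps

Annual demand D = 783 × 12 = 9,396.
With planned backorders, Q* = √(2DS/H) · √((H+B)/B).
√(2DS/H) = √(2 × 9,396 × 184 / 12.2) = 532.372.
√((H+B)/B) = √((12.2+144)/144) = 1.0415.
Q* ≈ 554.466.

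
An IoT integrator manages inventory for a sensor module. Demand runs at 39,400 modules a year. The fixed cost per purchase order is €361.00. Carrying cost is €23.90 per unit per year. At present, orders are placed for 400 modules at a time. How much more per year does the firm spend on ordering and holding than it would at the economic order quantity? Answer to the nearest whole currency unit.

Extra cost ≈ €14,264 per year

EOQ = √(2DS/H) = √(2 × 39,400 × 361 / 23.9) ≈ 1090.98.
Cost at Q* = (D/Q*)S + (Q*/2)H = √(2DSH) ≈ €26,074.48.
Cost at Q = 400: (39,400/400)×361 + (400/2)×23.9 = €35,558.50 + €4,780.00 = €40,338.50.
Excess = €40,338.50 − €26,074.48 = €14,264.02.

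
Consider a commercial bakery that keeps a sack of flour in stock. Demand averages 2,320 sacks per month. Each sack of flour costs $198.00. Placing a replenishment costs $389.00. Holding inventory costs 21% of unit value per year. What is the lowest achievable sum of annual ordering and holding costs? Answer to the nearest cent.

TC* ≈ $30,010.05

Annual demand D = 2,320 × 12 = 27,840.
Holding cost H = 0.21 × $198.00 = $41.5800 per unit per year.
EOQ = √(2DS/H) = √(2 × 27,840 × 389 / 41.58) ≈ 721.74.
At Q*, ordering cost (D/Q*)S equals holding cost (Q*/2)H, each = √(DSH/2).
Minimum total = √(2DSH) = √(2 × 27,840 × 389 × 41.58) ≈ 30010.046.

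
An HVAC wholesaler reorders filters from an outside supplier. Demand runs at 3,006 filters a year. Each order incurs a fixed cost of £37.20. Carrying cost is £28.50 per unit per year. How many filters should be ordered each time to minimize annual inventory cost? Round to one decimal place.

EOQ = √(2DS / H) = √(2 × 3,006 × 37.2 / 28.5).
= √(223,646.4 / 28.5) = √7,847.2421 ≈ 88.585.

Q* ≈ 88.6 filters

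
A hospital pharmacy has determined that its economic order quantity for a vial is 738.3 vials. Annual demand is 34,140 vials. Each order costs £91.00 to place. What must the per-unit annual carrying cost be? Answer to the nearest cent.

Squaring Q* = √(2DS/H) gives Q*² = 2DS/H.
From Q* = √(2DS/H): H = 2DS / Q*² = 2 × 34,140 × 91 / 738.3² = 11.3991.

H ≈ £11.40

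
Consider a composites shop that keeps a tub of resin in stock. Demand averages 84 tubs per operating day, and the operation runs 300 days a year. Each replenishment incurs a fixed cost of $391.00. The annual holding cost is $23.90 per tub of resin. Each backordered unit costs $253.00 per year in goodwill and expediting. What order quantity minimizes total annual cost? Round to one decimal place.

Annual demand D = 84 × 300 = 25,200.
With planned backorders, Q* = √(2DS/H) · √((H+B)/B).
√(2DS/H) = √(2 × 25,200 × 391 / 23.9) = 908.039.
√((H+B)/B) = √((23.9+253)/253) = 1.0462.
Q* ≈ 949.961.

Q* ≈ 950.0 tubs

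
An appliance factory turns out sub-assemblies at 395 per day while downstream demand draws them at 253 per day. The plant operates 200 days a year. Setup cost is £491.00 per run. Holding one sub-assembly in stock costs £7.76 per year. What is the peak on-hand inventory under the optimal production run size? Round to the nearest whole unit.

Annual demand D = 253 × 200 = 50,600.
Production build-up factor (1 − d/p) = 1 − 253/395 = 0.3595.
Q* = √(2DS / (H(1 − d/p))) = √(2 × 50,600 × 491 / (7.76 × 0.3595)).
= √(49,689,200 / 2.7897) ≈ 4220.409.
Maximum inventory = Q*(1 − d/p) = 4220.409 × 0.3595 ≈ 1517.210.

I_max ≈ 1,517 sub-assemblies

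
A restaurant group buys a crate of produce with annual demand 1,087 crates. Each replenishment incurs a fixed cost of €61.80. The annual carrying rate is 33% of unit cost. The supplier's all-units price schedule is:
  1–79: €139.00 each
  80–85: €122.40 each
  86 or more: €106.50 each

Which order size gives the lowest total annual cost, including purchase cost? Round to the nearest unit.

Q* ≈ 86 crates

Holding cost per unit per year at price C is H = 0.33·C.
Evaluate total cost at each tier's feasible EOQ or, if the EOQ is below the tier, at the tier's minimum quantity.
EOQ at €139.00 = 54.1 (feasible in tier 1): TC = 1,087×€139.00 + (1,087/54.1)×61.8 + (54.1/2)×0.33×€139.00 = €153,575.49.
EOQ at €122.40 = 57.7 < 80, so use break Q=80: TC = 1,087×€122.40 + (1,087/80.0)×61.8 + (80.0/2)×0.33×€122.40 = €135,504.19.
EOQ at €106.50 = 61.8 < 86, so use break Q=86: TC = 1,087×€106.50 + (1,087/86.0)×61.8 + (86.0/2)×0.33×€106.50 = €118,057.86.
Lowest total cost is €118,057.86 at Q = 86.0.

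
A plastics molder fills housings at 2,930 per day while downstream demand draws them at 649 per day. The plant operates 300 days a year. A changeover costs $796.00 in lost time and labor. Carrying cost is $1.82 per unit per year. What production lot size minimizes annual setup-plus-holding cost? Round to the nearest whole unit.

Q* ≈ 14,791 housings

Annual demand D = 649 × 300 = 194,700.
Production build-up factor (1 − d/p) = 1 − 649/2,930 = 0.7785.
Q* = √(2DS / (H(1 − d/p))) = √(2 × 194,700 × 796 / (1.82 × 0.7785)).
= √(309,962,400 / 1.4169) ≈ 14790.743.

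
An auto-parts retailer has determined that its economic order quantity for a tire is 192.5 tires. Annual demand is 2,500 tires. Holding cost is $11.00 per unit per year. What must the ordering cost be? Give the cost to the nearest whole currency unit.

S ≈ $82

Invert the EOQ relation Q*² = 2DS/H.
From Q* = √(2DS/H): S = Q*²H / (2D) = 192.5² × 11 / (2 × 2,500) = 81.5238.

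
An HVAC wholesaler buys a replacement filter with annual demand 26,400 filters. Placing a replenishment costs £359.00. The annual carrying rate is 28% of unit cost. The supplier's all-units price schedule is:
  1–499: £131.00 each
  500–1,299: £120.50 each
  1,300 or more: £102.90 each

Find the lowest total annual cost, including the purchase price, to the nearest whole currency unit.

TC* ≈ £2,742,578

Holding cost per unit per year at price C is H = 0.28·C.
Evaluate total cost at each tier's feasible EOQ or, if the EOQ is below the tier, at the tier's minimum quantity.
Tier 1 (£131.00): EOQ = 718.9 exceeds tier's upper bound 499, so this tier is dominated.
EOQ at £120.50 = 749.5 (feasible in tier 2): TC = 26,400×£120.50 + (26,400/749.5)×359 + (749.5/2)×0.28×£120.50 = £3,206,489.30.
EOQ at £102.90 = 811.1 < 1300, so use break Q=1300: TC = 26,400×£102.90 + (26,400/1300.0)×359 + (1300.0/2)×0.28×£102.90 = £2,742,578.26.
Lowest total cost among the candidates is at Q = 1300.0.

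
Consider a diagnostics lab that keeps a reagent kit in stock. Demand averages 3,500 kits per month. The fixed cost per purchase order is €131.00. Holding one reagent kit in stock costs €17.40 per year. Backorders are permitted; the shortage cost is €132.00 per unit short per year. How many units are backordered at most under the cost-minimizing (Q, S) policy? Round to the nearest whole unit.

Annual demand D = 3,500 × 12 = 42,000.
With planned backorders, Q* = √(2DS/H) · √((H+B)/B).
√(2DS/H) = √(2 × 42,000 × 131 / 17.4) = 795.244.
√((H+B)/B) = √((17.4+132)/132) = 1.0639.
Q* ≈ 846.036.
S* = Q* · H/(H+B) = 846.036 × 17.4/149.4 ≈ 98.534.

S* ≈ 99 kits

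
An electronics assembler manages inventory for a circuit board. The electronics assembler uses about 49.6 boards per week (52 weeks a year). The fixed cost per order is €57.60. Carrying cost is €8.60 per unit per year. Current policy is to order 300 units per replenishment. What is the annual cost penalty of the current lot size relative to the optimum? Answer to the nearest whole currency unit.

Extra cost ≈ €187 per year

Annual demand D = 49.6 × 52 = 2,579.2.
EOQ = √(2DS/H) = √(2 × 2,579.2 × 57.6 / 8.6) ≈ 185.87.
Cost at Q* = (D/Q*)S + (Q*/2)H = √(2DSH) ≈ €1,598.52.
Cost at Q = 300: (2,579.2/300)×57.6 + (300/2)×8.6 = €495.21 + €1,290.00 = €1,785.21.
Excess = €1,785.21 − €1,598.52 = €186.69.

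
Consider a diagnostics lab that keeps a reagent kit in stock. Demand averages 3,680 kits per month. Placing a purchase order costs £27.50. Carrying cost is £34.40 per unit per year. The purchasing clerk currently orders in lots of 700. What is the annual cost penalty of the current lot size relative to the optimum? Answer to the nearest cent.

Extra cost ≈ £4,634.25 per year

Annual demand D = 3,680 × 12 = 44,160.
EOQ = √(2DS/H) = √(2 × 44,160 × 27.5 / 34.4) ≈ 265.72.
Cost at Q* = (D/Q*)S + (Q*/2)H = √(2DSH) ≈ £9,140.61.
Cost at Q = 700: (44,160/700)×27.5 + (700/2)×34.4 = £1,734.86 + £12,040.00 = £13,774.86.
Excess = £13,774.86 − £9,140.61 = £4,634.25.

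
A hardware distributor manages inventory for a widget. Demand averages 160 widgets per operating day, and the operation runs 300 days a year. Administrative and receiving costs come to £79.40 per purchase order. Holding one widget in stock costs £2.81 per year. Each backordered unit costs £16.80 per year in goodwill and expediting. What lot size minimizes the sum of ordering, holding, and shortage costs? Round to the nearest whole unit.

Q* ≈ 1,779 widgets

Annual demand D = 160 × 300 = 48,000.
With planned backorders, Q* = √(2DS/H) · √((H+B)/B).
√(2DS/H) = √(2 × 48,000 × 79.4 / 2.81) = 1646.997.
√((H+B)/B) = √((2.81+16.8)/16.8) = 1.0804.
Q* ≈ 1779.413.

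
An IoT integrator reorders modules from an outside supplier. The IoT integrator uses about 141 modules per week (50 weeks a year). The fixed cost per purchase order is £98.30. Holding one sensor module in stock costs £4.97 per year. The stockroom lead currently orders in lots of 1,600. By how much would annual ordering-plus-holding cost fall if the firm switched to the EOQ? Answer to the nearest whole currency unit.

Annual demand D = 141 × 50 = 7,050.
EOQ = √(2DS/H) = √(2 × 7,050 × 98.3 / 4.97) ≈ 528.09.
Cost at Q* = (D/Q*)S + (Q*/2)H = √(2DSH) ≈ £2,624.61.
Cost at Q = 1,600: (7,050/1,600)×98.3 + (1,600/2)×4.97 = £433.13 + £3,976.00 = £4,409.13.
Excess = £4,409.13 − £2,624.61 = £1,784.53.

Extra cost ≈ £1,785 per year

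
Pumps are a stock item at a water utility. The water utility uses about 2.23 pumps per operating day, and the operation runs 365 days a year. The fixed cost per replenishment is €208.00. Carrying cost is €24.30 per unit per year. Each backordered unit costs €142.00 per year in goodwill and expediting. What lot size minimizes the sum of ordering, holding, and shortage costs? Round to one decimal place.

Annual demand D = 2.23 × 365 = 813.95.
With planned backorders, Q* = √(2DS/H) · √((H+B)/B).
√(2DS/H) = √(2 × 813.95 × 208 / 24.3) = 118.044.
√((H+B)/B) = √((24.3+142)/142) = 1.0822.
Q* ≈ 127.745.

Q* ≈ 127.7 pumps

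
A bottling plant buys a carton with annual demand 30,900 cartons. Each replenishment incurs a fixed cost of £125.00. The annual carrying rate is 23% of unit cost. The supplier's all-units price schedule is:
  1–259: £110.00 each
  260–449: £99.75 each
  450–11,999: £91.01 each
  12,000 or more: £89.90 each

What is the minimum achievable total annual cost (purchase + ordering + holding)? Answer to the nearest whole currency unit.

TC* ≈ £2,824,925

Holding cost per unit per year at price C is H = 0.23·C.
Evaluate total cost at each tier's feasible EOQ or, if the EOQ is below the tier, at the tier's minimum quantity.
Tier 1 (£110.00): EOQ = 552.6 exceeds tier's upper bound 259, so this tier is dominated.
Tier 2 (£99.75): EOQ = 580.3 exceeds tier's upper bound 449, so this tier is dominated.
EOQ at £91.01 = 607.5 (feasible in tier 3): TC = 30,900×£91.01 + (30,900/607.5)×125 + (607.5/2)×0.23×£91.01 = £2,824,925.21.
EOQ at £89.90 = 611.2 < 12000, so use break Q=12000: TC = 30,900×£89.90 + (30,900/12000.0)×125 + (12000.0/2)×0.23×£89.90 = £2,902,293.88.
Lowest total cost among the candidates is at Q = 607.5.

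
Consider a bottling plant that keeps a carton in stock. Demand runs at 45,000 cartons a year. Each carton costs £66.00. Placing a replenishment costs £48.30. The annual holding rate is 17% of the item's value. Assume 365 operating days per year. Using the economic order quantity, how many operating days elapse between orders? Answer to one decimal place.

Holding cost H = 0.17 × £66.00 = £11.2200 per unit per year.
EOQ = √(2DS/H) = √(2 × 45,000 × 48.3 / 11.22) ≈ 622.44.
Cycle time = Q*/D × 365 = 622.44 / 45,000 × 365 ≈ 5.049 days.

T ≈ 5.0 days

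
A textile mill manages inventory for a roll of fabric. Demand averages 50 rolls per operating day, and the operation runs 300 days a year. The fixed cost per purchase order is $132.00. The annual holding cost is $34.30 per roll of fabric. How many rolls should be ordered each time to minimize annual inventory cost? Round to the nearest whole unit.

Annual demand D = 50 × 300 = 15,000.
EOQ = √(2DS / H) = √(2 × 15,000 × 132 / 34.3).
= √(3,960,000 / 34.3) = √115,451.895 ≈ 339.782.

Q* ≈ 340 rolls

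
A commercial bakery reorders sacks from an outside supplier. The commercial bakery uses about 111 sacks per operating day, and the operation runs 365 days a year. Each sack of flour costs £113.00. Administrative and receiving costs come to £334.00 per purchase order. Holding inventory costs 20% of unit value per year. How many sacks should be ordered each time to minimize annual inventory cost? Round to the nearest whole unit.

Annual demand D = 111 × 365 = 40,515.
Holding cost H = 0.20 × £113.00 = £22.6000 per unit per year.
EOQ = √(2DS / H) = √(2 × 40,515 × 334 / 22.6).
= √(27,064,020 / 22.6) = √1,197,523.0088 ≈ 1094.314.

Q* ≈ 1,094 sacks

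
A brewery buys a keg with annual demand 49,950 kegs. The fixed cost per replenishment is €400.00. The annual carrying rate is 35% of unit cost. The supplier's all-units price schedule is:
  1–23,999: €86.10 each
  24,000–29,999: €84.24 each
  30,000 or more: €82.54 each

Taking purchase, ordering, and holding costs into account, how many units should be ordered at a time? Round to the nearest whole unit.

Q* ≈ 1,152 kegs

Holding cost per unit per year at price C is H = 0.35·C.
Candidates are each tier's EOQ (if it falls in that tier) and each price-break quantity.
EOQ at €86.10 = 1151.5 (feasible in tier 1): TC = 49,950×€86.10 + (49,950/1151.5)×400 + (1151.5/2)×0.35×€86.10 = €4,335,396.51.
EOQ at €84.24 = 1164.2 < 24000, so use break Q=24000: TC = 49,950×€84.24 + (49,950/24000.0)×400 + (24000.0/2)×0.35×€84.24 = €4,562,428.50.
EOQ at €82.54 = 1176.1 < 30000, so use break Q=30000: TC = 49,950×€82.54 + (49,950/30000.0)×400 + (30000.0/2)×0.35×€82.54 = €4,556,874.00.
Lowest total cost is €4,335,396.51 at Q = 1151.5.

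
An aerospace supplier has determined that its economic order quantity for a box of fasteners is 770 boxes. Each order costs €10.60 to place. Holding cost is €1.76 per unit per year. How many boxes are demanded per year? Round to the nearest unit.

Squaring Q* = √(2DS/H) gives Q*² = 2DS/H.
From Q* = √(2DS/H): D = Q*²H / (2S) = 770² × 1.76 / (2 × 10.6) = 49221.887.

D ≈ 49,222 boxes per year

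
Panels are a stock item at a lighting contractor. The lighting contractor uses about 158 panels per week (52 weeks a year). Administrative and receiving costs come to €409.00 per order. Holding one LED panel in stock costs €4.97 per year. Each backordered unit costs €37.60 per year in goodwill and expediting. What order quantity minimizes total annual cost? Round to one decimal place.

Annual demand D = 158 × 52 = 8,216.
With planned backorders, Q* = √(2DS/H) · √((H+B)/B).
√(2DS/H) = √(2 × 8,216 × 409 / 4.97) = 1162.863.
√((H+B)/B) = √((4.97+37.6)/37.6) = 1.0640.
Q* ≈ 1237.333.

Q* ≈ 1,237.3 panels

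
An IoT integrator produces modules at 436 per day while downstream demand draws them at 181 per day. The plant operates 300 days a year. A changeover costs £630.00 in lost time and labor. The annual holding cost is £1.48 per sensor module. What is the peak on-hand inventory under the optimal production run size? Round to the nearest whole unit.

I_max ≈ 5,200 modules

Annual demand D = 181 × 300 = 54,300.
Production build-up factor (1 − d/p) = 1 − 181/436 = 0.5849.
Q* = √(2DS / (H(1 − d/p))) = √(2 × 54,300 × 630 / (1.48 × 0.5849)).
= √(68,418,000 / 0.8656) ≈ 8890.527.
Maximum inventory = Q*(1 − d/p) = 8890.527 × 0.5849 ≈ 5199.735.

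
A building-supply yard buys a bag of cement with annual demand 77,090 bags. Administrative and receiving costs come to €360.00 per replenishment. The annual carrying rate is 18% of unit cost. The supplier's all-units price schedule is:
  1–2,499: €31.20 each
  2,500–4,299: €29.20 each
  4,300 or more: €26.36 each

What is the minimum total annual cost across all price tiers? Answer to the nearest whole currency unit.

TC* ≈ €2,048,748

Holding cost per unit per year at price C is H = 0.18·C.
Candidates are each tier's EOQ (if it falls in that tier) and each price-break quantity.
Tier 1 (€31.20): EOQ = 3143.8 exceeds tier's upper bound 2499, so this tier is dominated.
EOQ at €29.20 = 3249.7 (feasible in tier 2): TC = 77,090×€29.20 + (77,090/3249.7)×360 + (3249.7/2)×0.18×€29.20 = €2,268,108.20.
EOQ at €26.36 = 3420.2 < 4300, so use break Q=4300: TC = 77,090×€26.36 + (77,090/4300.0)×360 + (4300.0/2)×0.18×€26.36 = €2,048,747.77.
Lowest total cost among the candidates is at Q = 4300.0.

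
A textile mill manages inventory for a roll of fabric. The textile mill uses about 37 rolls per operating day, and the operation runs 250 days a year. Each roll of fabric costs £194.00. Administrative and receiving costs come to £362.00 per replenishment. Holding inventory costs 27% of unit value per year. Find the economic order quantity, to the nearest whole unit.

Annual demand D = 37 × 250 = 9,250.
Holding cost H = 0.27 × £194.00 = £52.3800 per unit per year.
EOQ = √(2DS / H) = √(2 × 9,250 × 362 / 52.38).
= √(6,697,000 / 52.38) = √127,854.1428 ≈ 357.567.

Q* ≈ 358 rolls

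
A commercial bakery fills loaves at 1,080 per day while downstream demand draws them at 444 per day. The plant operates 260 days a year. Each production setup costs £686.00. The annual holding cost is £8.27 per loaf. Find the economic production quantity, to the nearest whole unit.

Q* ≈ 5,703 loaves

Annual demand D = 444 × 260 = 115,440.
Production build-up factor (1 − d/p) = 1 − 444/1,080 = 0.5889.
Q* = √(2DS / (H(1 − d/p))) = √(2 × 115,440 × 686 / (8.27 × 0.5889)).
= √(158,383,680 / 4.8701) ≈ 5702.769.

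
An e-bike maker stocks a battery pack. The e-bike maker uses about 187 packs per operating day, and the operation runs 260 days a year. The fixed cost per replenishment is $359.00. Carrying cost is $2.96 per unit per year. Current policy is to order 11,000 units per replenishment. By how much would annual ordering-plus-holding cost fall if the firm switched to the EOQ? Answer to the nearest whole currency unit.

Annual demand D = 187 × 260 = 48,620.
EOQ = √(2DS/H) = √(2 × 48,620 × 359 / 2.96) ≈ 3434.19.
Cost at Q* = (D/Q*)S + (Q*/2)H = √(2DSH) ≈ $10,165.19.
Cost at Q = 11,000: (48,620/11,000)×359 + (11,000/2)×2.96 = $1,586.78 + $16,280.00 = $17,866.78.
Excess = $17,866.78 − $10,165.19 = $7,701.59.

Extra cost ≈ $7,702 per year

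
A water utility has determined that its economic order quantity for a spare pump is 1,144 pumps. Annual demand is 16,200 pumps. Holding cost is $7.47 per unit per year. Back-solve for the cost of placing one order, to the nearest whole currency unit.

The basic EOQ model gives Q* = √(2DS/H); rearrange for the unknown.
From Q* = √(2DS/H): S = Q*²H / (2D) = 1,144² × 7.47 / (2 × 16,200) = 301.7364.

S ≈ $302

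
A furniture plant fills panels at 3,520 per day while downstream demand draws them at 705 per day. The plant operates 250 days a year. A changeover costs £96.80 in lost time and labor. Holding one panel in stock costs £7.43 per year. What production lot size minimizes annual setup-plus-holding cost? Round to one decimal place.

Q* ≈ 2,396.4 panels

Annual demand D = 705 × 250 = 176,250.
Production build-up factor (1 − d/p) = 1 − 705/3,520 = 0.7997.
Q* = √(2DS / (H(1 − d/p))) = √(2 × 176,250 × 96.8 / (7.43 × 0.7997)).
= √(34,122,000 / 5.9419) ≈ 2396.376.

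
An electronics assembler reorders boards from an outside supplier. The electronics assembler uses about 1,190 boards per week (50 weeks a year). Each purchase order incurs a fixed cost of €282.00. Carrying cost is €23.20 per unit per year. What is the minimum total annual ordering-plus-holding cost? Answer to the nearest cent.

TC* ≈ €27,902.43

Annual demand D = 1,190 × 50 = 59,500.
The optimal lot size = √(2DS/H) = √(2 × 59,500 × 282 / 23.2) ≈ 1202.69.
At the optimum the two cost components are equal, so total cost = 2·(Q*/2)H = Q*·H.
Minimum total = √(2DSH) = √(2 × 59,500 × 282 × 23.2) ≈ 27902.430.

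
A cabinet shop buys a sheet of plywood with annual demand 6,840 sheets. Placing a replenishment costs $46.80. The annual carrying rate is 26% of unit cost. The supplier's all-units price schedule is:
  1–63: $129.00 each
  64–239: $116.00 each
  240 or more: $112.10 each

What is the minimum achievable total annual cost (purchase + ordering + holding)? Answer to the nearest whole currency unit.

TC* ≈ $771,595

Holding cost per unit per year at price C is H = 0.26·C.
Candidates are each tier's EOQ (if it falls in that tier) and each price-break quantity.
Tier 1 ($129.00): EOQ = 138.2 exceeds tier's upper bound 63, so this tier is dominated.
EOQ at $116.00 = 145.7 (feasible in tier 2): TC = 6,840×$116.00 + (6,840/145.7)×46.8 + (145.7/2)×0.26×$116.00 = $797,834.22.
EOQ at $112.10 = 148.2 < 240, so use break Q=240: TC = 6,840×$112.10 + (6,840/240.0)×46.8 + (240.0/2)×0.26×$112.10 = $771,595.32.
Lowest total cost among the candidates is at Q = 240.0.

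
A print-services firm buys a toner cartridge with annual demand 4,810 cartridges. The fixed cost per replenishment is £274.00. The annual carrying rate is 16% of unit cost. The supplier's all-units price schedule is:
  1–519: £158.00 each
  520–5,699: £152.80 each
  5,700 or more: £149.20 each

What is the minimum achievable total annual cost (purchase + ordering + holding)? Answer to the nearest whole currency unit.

Holding cost per unit per year at price C is H = 0.16·C.
Evaluate total cost at each tier's feasible EOQ or, if the EOQ is below the tier, at the tier's minimum quantity.
EOQ at £158.00 = 322.9 (feasible in tier 1): TC = 4,810×£158.00 + (4,810/322.9)×274 + (322.9/2)×0.16×£158.00 = £768,143.03.
EOQ at £152.80 = 328.4 < 520, so use break Q=520: TC = 4,810×£152.80 + (4,810/520.0)×274 + (520.0/2)×0.16×£152.80 = £743,858.98.
EOQ at £149.20 = 332.3 < 5700, so use break Q=5700: TC = 4,810×£149.20 + (4,810/5700.0)×274 + (5700.0/2)×0.16×£149.20 = £785,918.42.
Lowest total cost among the candidates is at Q = 520.0.

TC* ≈ £743,859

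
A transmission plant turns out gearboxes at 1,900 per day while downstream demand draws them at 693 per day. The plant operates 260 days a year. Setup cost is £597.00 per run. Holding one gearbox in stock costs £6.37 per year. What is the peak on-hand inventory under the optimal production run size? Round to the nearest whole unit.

I_max ≈ 4,632 gearboxes

Annual demand D = 693 × 260 = 180,180.
Production build-up factor (1 − d/p) = 1 − 693/1,900 = 0.6353.
Q* = √(2DS / (H(1 − d/p))) = √(2 × 180,180 × 597 / (6.37 × 0.6353)).
= √(215,134,920 / 4.0466) ≈ 7291.366.
Maximum inventory = Q*(1 − d/p) = 7291.366 × 0.6353 ≈ 4631.936.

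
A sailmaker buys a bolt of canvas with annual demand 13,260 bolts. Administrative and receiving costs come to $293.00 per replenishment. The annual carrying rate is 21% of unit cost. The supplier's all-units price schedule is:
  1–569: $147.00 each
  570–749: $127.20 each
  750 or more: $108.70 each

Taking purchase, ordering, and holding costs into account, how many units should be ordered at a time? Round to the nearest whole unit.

Q* ≈ 750 bolts

Holding cost per unit per year at price C is H = 0.21·C.
For each price level, check whether its EOQ is feasible; otherwise the best quantity at that price is the breakpoint.
EOQ at $147.00 = 501.7 (feasible in tier 1): TC = 13,260×$147.00 + (13,260/501.7)×293 + (501.7/2)×0.21×$147.00 = $1,964,707.77.
EOQ at $127.20 = 539.3 < 570, so use break Q=570: TC = 13,260×$127.20 + (13,260/570.0)×293 + (570.0/2)×0.21×$127.20 = $1,701,101.03.
EOQ at $108.70 = 583.4 < 750, so use break Q=750: TC = 13,260×$108.70 + (13,260/750.0)×293 + (750.0/2)×0.21×$108.70 = $1,455,102.36.
Lowest total cost is $1,455,102.36 at Q = 750.0.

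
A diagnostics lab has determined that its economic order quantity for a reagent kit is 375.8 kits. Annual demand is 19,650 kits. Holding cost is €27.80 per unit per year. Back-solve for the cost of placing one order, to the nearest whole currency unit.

Squaring Q* = √(2DS/H) gives Q*² = 2DS/H.
From Q* = √(2DS/H): S = Q*²H / (2D) = 375.8² × 27.8 / (2 × 19,650) = 99.9001.

S ≈ €100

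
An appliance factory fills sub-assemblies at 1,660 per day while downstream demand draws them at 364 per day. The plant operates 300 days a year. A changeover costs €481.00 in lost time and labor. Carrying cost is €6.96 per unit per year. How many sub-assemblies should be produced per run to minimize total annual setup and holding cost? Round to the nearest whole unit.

Q* ≈ 4,397 sub-assemblies

Annual demand D = 364 × 300 = 109,200.
Production build-up factor (1 − d/p) = 1 − 364/1,660 = 0.7807.
Q* = √(2DS / (H(1 − d/p))) = √(2 × 109,200 × 481 / (6.96 × 0.7807)).
= √(105,050,400 / 5.4338) ≈ 4396.892.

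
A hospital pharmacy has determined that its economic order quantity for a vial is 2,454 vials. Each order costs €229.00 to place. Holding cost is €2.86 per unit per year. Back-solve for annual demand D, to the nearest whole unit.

D ≈ 37,605 vials per year

Invert the EOQ relation Q*² = 2DS/H.
From Q* = √(2DS/H): D = Q*²H / (2S) = 2,454² × 2.86 / (2 × 229) = 37605.353.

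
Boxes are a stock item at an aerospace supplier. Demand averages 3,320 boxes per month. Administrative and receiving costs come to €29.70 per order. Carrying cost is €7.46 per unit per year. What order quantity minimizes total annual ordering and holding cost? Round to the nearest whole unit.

Annual demand D = 3,320 × 12 = 39,840.
EOQ = √(2DS / H) = √(2 × 39,840 × 29.7 / 7.46).
= √(2,366,496 / 7.46) = √317,224.6649 ≈ 563.227.

Q* ≈ 563 boxes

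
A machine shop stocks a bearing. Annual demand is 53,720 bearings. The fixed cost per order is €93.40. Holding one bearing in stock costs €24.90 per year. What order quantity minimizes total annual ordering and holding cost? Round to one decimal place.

EOQ = √(2DS / H) = √(2 × 53,720 × 93.4 / 24.9).
= √(10,034,896 / 24.9) = √403,007.8715 ≈ 634.829.

Q* ≈ 634.8 bearings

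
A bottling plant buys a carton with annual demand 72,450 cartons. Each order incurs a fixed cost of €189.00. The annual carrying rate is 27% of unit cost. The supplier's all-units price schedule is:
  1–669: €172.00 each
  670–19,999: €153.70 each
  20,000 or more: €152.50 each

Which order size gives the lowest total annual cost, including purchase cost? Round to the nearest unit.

Holding cost per unit per year at price C is H = 0.27·C.
Evaluate total cost at each tier's feasible EOQ or, if the EOQ is below the tier, at the tier's minimum quantity.
Tier 1 (€172.00): EOQ = 767.9 exceeds tier's upper bound 669, so this tier is dominated.
EOQ at €153.70 = 812.4 (feasible in tier 2): TC = 72,450×€153.70 + (72,450/812.4)×189 + (812.4/2)×0.27×€153.70 = €11,169,276.95.
EOQ at €152.50 = 815.5 < 20000, so use break Q=20000: TC = 72,450×€152.50 + (72,450/20000.0)×189 + (20000.0/2)×0.27×€152.50 = €11,461,059.65.
Lowest total cost is €11,169,276.95 at Q = 812.4.

Q* ≈ 812 cartons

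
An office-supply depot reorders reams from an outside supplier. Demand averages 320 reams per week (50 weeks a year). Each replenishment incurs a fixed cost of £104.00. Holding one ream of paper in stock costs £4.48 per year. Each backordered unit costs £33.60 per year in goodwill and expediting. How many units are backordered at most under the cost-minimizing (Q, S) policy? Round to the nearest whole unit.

S* ≈ 108 reams

Annual demand D = 320 × 50 = 16,000.
With planned backorders, Q* = √(2DS/H) · √((H+B)/B).
√(2DS/H) = √(2 × 16,000 × 104 / 4.48) = 861.892.
√((H+B)/B) = √((4.48+33.6)/33.6) = 1.0646.
Q* ≈ 917.554.
S* = Q* · H/(H+B) = 917.554 × 4.48/38.08 ≈ 107.947.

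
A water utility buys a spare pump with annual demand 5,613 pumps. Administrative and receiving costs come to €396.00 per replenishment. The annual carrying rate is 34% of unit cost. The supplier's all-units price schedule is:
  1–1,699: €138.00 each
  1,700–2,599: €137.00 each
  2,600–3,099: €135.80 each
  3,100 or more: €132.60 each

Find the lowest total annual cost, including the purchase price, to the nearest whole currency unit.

Holding cost per unit per year at price C is H = 0.34·C.
For each price level, check whether its EOQ is feasible; otherwise the best quantity at that price is the breakpoint.
EOQ at €138.00 = 307.8 (feasible in tier 1): TC = 5,613×€138.00 + (5,613/307.8)×396 + (307.8/2)×0.34×€138.00 = €789,036.39.
EOQ at €137.00 = 308.9 < 1700, so use break Q=1700: TC = 5,613×€137.00 + (5,613/1700.0)×396 + (1700.0/2)×0.34×€137.00 = €809,881.50.
EOQ at €135.80 = 310.3 < 2600, so use break Q=2600: TC = 5,613×€135.80 + (5,613/2600.0)×396 + (2600.0/2)×0.34×€135.80 = €823,123.90.
EOQ at €132.60 = 314.0 < 3100, so use break Q=3100: TC = 5,613×€132.60 + (5,613/3100.0)×396 + (3100.0/2)×0.34×€132.60 = €814,881.02.
Lowest total cost among the candidates is at Q = 307.8.

TC* ≈ €789,036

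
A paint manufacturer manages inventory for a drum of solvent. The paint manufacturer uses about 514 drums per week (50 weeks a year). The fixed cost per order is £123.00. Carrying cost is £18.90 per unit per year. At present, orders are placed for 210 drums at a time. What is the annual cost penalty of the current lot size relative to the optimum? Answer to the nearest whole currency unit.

Extra cost ≈ £6,106 per year

Annual demand D = 514 × 50 = 25,700.
EOQ = √(2DS/H) = √(2 × 25,700 × 123 / 18.9) ≈ 578.37.
Cost at Q* = (D/Q*)S + (Q*/2)H = √(2DSH) ≈ £10,931.13.
Cost at Q = 210: (25,700/210)×123 + (210/2)×18.9 = £15,052.86 + £1,984.50 = £17,037.36.
Excess = £17,037.36 − £10,931.13 = £6,106.23.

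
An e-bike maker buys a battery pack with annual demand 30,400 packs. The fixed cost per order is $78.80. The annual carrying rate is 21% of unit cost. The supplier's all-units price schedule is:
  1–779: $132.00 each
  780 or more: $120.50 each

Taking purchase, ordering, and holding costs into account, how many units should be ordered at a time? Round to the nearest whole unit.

Q* ≈ 780 packs

Holding cost per unit per year at price C is H = 0.21·C.
Candidates are each tier's EOQ (if it falls in that tier) and each price-break quantity.
EOQ at $132.00 = 415.7 (feasible in tier 1): TC = 30,400×$132.00 + (30,400/415.7)×78.8 + (415.7/2)×0.21×$132.00 = $4,024,324.22.
EOQ at $120.50 = 435.1 < 780, so use break Q=780: TC = 30,400×$120.50 + (30,400/780.0)×78.8 + (780.0/2)×0.21×$120.50 = $3,676,140.13.
Lowest total cost is $3,676,140.13 at Q = 780.0.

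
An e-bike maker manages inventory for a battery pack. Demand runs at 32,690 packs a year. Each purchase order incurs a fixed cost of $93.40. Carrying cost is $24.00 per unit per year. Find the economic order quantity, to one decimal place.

EOQ = √(2DS / H) = √(2 × 32,690 × 93.4 / 24).
= √(6,106,492 / 24) = √254,437.1667 ≈ 504.418.

Q* ≈ 504.4 packs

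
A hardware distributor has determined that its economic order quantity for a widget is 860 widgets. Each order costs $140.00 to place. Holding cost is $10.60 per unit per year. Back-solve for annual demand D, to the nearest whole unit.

D ≈ 27,999 widgets per year

Invert the EOQ relation Q*² = 2DS/H.
From Q* = √(2DS/H): D = Q*²H / (2S) = 860² × 10.6 / (2 × 140) = 27999.143.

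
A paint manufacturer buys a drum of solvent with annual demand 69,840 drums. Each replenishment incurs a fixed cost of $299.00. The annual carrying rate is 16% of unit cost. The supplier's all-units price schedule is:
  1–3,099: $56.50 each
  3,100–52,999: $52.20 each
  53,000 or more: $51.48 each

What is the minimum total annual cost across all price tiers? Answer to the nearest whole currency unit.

TC* ≈ $3,665,330

Holding cost per unit per year at price C is H = 0.16·C.
Candidates are each tier's EOQ (if it falls in that tier) and each price-break quantity.
EOQ at $56.50 = 2149.4 (feasible in tier 1): TC = 69,840×$56.50 + (69,840/2149.4)×299 + (2149.4/2)×0.16×$56.50 = $3,965,390.63.
EOQ at $52.20 = 2236.2 < 3100, so use break Q=3100: TC = 69,840×$52.20 + (69,840/3100.0)×299 + (3100.0/2)×0.16×$52.20 = $3,665,329.78.
EOQ at $51.48 = 2251.8 < 53000, so use break Q=53000: TC = 69,840×$51.48 + (69,840/53000.0)×299 + (53000.0/2)×0.16×$51.48 = $3,814,032.40.
Lowest total cost among the candidates is at Q = 3100.0.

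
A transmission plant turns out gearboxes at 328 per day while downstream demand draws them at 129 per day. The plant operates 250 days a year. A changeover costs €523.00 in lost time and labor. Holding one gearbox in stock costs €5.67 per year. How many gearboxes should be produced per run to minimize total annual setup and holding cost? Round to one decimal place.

Annual demand D = 129 × 250 = 32,250.
Production build-up factor (1 − d/p) = 1 − 129/328 = 0.6067.
Q* = √(2DS / (H(1 − d/p))) = √(2 × 32,250 × 523 / (5.67 × 0.6067)).
= √(33,733,500 / 3.44) ≈ 3131.479.

Q* ≈ 3,131.5 gearboxes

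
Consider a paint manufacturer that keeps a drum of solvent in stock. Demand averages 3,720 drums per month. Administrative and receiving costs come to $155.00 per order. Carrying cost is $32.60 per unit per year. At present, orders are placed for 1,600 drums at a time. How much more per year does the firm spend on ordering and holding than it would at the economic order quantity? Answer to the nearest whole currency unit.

Annual demand D = 3,720 × 12 = 44,640.
EOQ = √(2DS/H) = √(2 × 44,640 × 155 / 32.6) ≈ 651.53.
Cost at Q* = (D/Q*)S + (Q*/2)H = √(2DSH) ≈ $21,239.86.
Cost at Q = 1,600: (44,640/1,600)×155 + (1,600/2)×32.6 = $4,324.50 + $26,080.00 = $30,404.50.
Excess = $30,404.50 − $21,239.86 = $9,164.64.

Extra cost ≈ $9,165 per year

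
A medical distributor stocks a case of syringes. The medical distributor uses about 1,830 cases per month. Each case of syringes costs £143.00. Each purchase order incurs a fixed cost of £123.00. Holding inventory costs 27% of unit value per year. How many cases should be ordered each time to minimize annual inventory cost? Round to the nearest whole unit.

Annual demand D = 1,830 × 12 = 21,960.
Holding cost H = 0.27 × £143.00 = £38.6100 per unit per year.
EOQ = √(2DS / H) = √(2 × 21,960 × 123 / 38.61).
= √(5,402,160 / 38.61) = √139,916.0839 ≈ 374.054.

Q* ≈ 374 cases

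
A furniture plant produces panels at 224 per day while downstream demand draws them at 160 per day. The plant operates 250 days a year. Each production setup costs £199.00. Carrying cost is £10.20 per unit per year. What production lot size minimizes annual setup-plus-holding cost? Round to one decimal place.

Q* ≈ 2,337.3 panels

Annual demand D = 160 × 250 = 40,000.
Production build-up factor (1 − d/p) = 1 − 160/224 = 0.2857.
Q* = √(2DS / (H(1 − d/p))) = √(2 × 40,000 × 199 / (10.2 × 0.2857)).
= √(15,920,000 / 2.9143) ≈ 2337.252.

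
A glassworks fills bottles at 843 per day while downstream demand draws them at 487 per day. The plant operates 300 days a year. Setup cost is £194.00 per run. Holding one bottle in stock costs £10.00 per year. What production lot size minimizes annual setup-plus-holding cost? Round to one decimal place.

Q* ≈ 3,663.8 bottles

Annual demand D = 487 × 300 = 146,100.
Production build-up factor (1 − d/p) = 1 − 487/843 = 0.4223.
Q* = √(2DS / (H(1 − d/p))) = √(2 × 146,100 × 194 / (10 × 0.4223)).
= √(56,686,800 / 4.223) ≈ 3663.783.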